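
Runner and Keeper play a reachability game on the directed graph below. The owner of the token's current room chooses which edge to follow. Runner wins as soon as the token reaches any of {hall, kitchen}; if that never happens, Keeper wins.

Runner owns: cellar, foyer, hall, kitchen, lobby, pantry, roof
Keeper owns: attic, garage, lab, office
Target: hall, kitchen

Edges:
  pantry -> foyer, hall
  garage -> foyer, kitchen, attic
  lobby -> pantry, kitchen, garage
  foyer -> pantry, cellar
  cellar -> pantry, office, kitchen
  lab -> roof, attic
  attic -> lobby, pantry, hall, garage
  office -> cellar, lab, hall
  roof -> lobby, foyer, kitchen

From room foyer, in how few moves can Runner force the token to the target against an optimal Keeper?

2

A0 = {hall, kitchen}
A1: add {cellar, lobby, pantry, roof} — lobby (Runner) has lobby→kitchen; pantry (Runner) has pantry→hall; cellar (Runner) has cellar→kitchen; roof (Runner) has roof→kitchen.
A2: add {foyer} — foyer (Runner) has foyer→pantry.
A3 = A2; e.g. lab (Keeper) can still go to attic. Fixed point.
foyer enters the attractor at level 2, so Runner can force the target in 2 moves from there.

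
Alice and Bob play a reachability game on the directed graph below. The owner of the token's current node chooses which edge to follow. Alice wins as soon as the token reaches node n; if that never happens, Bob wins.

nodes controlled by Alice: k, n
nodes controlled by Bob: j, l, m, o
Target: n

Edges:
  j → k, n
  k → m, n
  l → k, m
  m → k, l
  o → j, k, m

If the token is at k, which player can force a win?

A0 = {n}
A1: add {k} — k (Alice) has k→n.
k ∈ A1, so Alice can force the target.

Alice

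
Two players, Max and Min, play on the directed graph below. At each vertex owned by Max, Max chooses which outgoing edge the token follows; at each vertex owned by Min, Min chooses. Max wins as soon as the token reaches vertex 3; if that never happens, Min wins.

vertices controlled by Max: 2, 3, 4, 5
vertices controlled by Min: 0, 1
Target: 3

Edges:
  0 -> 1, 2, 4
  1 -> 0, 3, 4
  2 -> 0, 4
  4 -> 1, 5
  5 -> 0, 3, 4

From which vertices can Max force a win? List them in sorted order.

2, 3, 4, 5

A0 = {3}
A1: add {5} — 5 (Max) has 5→3.
A2: add {4} — 4 (Max) has 4→5.
A3: add {2} — 2 (Max) has 2→4.
A4 = A3; e.g. 0 (Min) can still go to 1. Fixed point.
Max's winning region = {2, 3, 4, 5}.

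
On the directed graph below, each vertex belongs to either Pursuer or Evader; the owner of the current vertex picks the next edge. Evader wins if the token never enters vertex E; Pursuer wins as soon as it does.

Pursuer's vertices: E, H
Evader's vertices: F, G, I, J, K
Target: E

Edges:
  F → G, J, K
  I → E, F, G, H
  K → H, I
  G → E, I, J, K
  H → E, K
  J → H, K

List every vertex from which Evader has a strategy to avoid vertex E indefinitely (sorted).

A0 = {E}
A1: add {H} — H (Pursuer) has H→E.
A2 = A1; e.g. F (Evader) can still go to G. Fixed point.
Pursuer's attractor = {E, H}; Evader avoids the target exactly from the complement.

F, G, I, J, K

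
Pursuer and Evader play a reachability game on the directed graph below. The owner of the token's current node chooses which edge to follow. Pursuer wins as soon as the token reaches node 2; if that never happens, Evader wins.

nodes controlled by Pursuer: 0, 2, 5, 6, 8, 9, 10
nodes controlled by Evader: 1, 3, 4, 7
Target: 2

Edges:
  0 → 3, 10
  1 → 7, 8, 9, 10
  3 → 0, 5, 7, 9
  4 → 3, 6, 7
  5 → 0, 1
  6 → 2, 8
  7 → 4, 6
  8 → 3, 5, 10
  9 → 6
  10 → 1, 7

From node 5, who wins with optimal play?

A0 = {2}
A1: add {6} — 6 (Pursuer) has 6→2.
A2: add {9} — 9 (Pursuer) has 9→6.
A3 = A2; e.g. 0 (Pursuer) has no edge into A2. Fixed point.
5 never enters the attractor, so Evader can avoid the target forever.

Evader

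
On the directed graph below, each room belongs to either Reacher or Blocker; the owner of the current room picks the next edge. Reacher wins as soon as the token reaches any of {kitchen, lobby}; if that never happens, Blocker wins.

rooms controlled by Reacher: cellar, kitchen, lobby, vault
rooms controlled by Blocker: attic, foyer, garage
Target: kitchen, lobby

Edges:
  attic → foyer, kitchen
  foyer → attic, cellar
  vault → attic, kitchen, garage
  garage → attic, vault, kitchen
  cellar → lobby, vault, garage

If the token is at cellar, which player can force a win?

Reacher

A0 = {kitchen, lobby}
A1: add {cellar, vault} — vault (Reacher) has vault→kitchen; cellar (Reacher) has cellar→lobby.
A2 = A1; e.g. attic (Blocker) can still go to foyer. Fixed point.
cellar ∈ A1, so Reacher can force the target.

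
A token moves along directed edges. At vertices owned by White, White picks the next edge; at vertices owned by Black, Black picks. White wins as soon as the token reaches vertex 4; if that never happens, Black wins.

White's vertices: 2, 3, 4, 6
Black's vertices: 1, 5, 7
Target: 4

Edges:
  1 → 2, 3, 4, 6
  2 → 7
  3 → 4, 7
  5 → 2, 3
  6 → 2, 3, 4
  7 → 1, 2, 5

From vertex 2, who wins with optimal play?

A0 = {4}
A1: add {3, 6} — 3 (White) has 3→4; 6 (White) has 6→4.
A2 = A1; e.g. 1 (Black) can still go to 2. Fixed point.
2 never enters the attractor, so Black can avoid the target forever.

Black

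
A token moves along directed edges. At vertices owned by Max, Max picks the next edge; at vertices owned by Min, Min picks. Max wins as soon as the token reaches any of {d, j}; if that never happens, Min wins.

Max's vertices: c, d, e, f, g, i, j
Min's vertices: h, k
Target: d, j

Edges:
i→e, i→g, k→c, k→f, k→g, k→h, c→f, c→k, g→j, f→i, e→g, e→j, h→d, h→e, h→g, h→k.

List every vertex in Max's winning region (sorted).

c, d, e, f, g, i, j

A0 = {d, j}
A1: add {e, g} — e (Max) has e→j; g (Max) has g→j.
A2: add {i} — i (Max) has i→e.
A3: add {f} — f (Max) has f→i.
A4: add {c} — c (Max) has c→f.
A5 = A4; e.g. h (Min) can still go to k. Fixed point.
Max's winning region = {c, d, e, f, g, i, j}.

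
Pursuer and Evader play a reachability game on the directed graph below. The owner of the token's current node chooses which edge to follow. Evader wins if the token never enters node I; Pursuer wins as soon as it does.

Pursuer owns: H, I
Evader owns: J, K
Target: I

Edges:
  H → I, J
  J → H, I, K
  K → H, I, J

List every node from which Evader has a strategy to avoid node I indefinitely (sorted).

J, K

A0 = {I}
A1: add {H} — H (Pursuer) has H→I.
A2 = A1; e.g. J (Evader) can still go to K. Fixed point.
Pursuer's attractor = {H, I}; Evader avoids the target exactly from the complement.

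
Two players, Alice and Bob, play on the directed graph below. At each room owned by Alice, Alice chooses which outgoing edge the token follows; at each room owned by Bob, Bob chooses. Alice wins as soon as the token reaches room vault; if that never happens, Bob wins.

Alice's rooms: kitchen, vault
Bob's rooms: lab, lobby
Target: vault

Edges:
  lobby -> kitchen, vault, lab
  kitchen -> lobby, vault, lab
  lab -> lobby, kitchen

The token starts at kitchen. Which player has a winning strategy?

Alice

A0 = {vault}
A1: add {kitchen} — kitchen (Alice) has kitchen→vault.
A2 = A1; e.g. lobby (Bob) can still go to lab. Fixed point.
kitchen ∈ A1, so Alice can force the target.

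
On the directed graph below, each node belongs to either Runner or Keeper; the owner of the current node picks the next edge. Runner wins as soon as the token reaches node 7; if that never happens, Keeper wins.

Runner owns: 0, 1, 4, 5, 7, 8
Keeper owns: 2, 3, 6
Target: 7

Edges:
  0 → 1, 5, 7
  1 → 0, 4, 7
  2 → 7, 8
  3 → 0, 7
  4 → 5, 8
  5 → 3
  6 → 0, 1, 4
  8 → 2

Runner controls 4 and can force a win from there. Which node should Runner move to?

5

A0 = {7}
A1: add {0, 1} — 0 (Runner) has 0→7; 1 (Runner) has 1→7.
A2: add {3} — 3 (Keeper): all of {0, 7} already in.
A3: add {5} — 5 (Runner) has 5→3.
A4: add {4} — 4 (Runner) has 4→5.
A5: add {6} — 6 (Keeper): all of {0, 1, 4} already in.
A6 = A5; e.g. 2 (Keeper) can still go to 8. Fixed point.
From 4, successor 5 is in the attractor (rank 3); the other successor 8 is not.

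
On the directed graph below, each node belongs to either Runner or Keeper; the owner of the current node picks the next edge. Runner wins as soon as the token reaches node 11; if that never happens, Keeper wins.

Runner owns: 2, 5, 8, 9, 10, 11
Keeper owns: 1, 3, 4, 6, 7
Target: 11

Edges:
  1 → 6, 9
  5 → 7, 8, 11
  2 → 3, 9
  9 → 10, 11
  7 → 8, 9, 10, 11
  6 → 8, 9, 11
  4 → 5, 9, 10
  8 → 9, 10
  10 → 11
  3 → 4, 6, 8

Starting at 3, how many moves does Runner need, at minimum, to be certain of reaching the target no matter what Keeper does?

A0 = {11}
A1: add {5, 9, 10} — 5 (Runner) has 5→11; 9 (Runner) has 9→11; 10 (Runner) has 10→11.
A2: add {2, 4, 8} — 2 (Runner) has 2→9; 4 (Keeper): all of {5, 9, 10} already in; 8 (Runner) has 8→9.
A3: add {6, 7} — 6 (Keeper): all of {8, 9, 11} already in; 7 (Keeper): all of {8, 9, 10, 11} already in.
A4: add {1, 3} — 1 (Keeper): all of {6, 9} already in; 3 (Keeper): all of {4, 6, 8} already in.
A4 = all vertices. Fixed point.
3 enters the attractor at level 4, so Runner can force the target in 4 moves from there.

4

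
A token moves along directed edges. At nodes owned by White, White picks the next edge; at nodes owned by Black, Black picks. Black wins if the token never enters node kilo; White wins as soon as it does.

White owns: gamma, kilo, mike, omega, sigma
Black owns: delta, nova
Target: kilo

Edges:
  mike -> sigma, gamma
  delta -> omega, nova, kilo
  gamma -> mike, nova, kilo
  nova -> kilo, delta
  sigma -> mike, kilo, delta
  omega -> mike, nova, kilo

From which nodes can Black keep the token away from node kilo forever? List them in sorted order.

delta, nova

A0 = {kilo}
A1: add {gamma, omega, sigma} — omega (White) has omega→kilo; sigma (White) has sigma→kilo; gamma (White) has gamma→kilo.
A2: add {mike} — mike (White) has mike→sigma.
A3 = A2; e.g. nova (Black) can still go to delta. Fixed point.
White's attractor = {gamma, kilo, mike, omega, sigma}; Black avoids the target exactly from the complement.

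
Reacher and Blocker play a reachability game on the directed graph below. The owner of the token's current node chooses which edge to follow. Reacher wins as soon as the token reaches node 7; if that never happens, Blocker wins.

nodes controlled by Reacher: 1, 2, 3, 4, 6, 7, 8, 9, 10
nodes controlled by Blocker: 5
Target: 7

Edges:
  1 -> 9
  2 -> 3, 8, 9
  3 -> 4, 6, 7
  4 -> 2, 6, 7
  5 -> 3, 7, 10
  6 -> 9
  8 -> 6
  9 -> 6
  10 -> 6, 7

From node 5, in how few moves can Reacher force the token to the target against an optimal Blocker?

2

A0 = {7}
A1: add {3, 4, 10} — 3 (Reacher) has 3→7; 4 (Reacher) has 4→7; 10 (Reacher) has 10→7.
A2: add {2, 5} — 2 (Reacher) has 2→3; 5 (Blocker): all of {3, 7, 10} already in.
A3 = A2; e.g. 1 (Reacher) has no edge into A2. Fixed point.
5 enters the attractor at level 2, so Reacher can force the target in 2 moves from there.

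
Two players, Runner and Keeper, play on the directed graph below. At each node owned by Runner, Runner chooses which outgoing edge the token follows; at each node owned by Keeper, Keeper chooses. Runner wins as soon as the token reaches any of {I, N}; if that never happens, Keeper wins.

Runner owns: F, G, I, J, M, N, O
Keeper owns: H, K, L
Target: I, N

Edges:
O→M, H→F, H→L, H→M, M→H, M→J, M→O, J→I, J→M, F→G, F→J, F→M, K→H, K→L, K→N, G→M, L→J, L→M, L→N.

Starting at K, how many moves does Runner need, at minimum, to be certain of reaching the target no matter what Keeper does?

5

A0 = {I, N}
A1: add {J} — J (Runner) has J→I.
A2: add {F, M} — F (Runner) has F→J; M (Runner) has M→J.
A3: add {G, L, O} — G (Runner) has G→M; L (Keeper): all of {J, M, N} already in; O (Runner) has O→M.
A4: add {H} — H (Keeper): all of {F, L, M} already in.
A5: add {K} — K (Keeper): all of {H, L, N} already in.
A5 = all vertices. Fixed point.
K enters the attractor at level 5, so Runner can force the target in 5 moves from there.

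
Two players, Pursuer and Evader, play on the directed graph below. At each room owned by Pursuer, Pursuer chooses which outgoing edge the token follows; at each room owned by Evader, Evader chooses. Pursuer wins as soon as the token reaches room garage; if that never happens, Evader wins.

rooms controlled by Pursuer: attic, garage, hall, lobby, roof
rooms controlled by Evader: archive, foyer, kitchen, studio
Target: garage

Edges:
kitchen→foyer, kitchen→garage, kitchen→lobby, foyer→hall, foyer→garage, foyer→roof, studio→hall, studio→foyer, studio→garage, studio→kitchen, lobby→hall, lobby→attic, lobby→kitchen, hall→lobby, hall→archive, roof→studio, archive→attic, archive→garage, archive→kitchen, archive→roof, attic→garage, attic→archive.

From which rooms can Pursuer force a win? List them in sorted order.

A0 = {garage}
A1: add {attic} — attic (Pursuer) has attic→garage.
A2: add {lobby} — lobby (Pursuer) has lobby→attic.
A3: add {hall} — hall (Pursuer) has hall→lobby.
A4 = A3; e.g. foyer (Evader) can still go to roof. Fixed point.
Pursuer's winning region = {attic, garage, hall, lobby}.

attic, garage, hall, lobby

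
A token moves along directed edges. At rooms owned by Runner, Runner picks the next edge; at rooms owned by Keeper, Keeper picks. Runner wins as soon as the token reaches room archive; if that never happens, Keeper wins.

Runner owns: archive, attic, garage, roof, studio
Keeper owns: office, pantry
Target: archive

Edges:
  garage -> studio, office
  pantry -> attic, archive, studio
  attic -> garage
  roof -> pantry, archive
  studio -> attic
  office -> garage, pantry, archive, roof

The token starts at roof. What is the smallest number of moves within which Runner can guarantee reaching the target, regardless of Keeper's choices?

1

A0 = {archive}
A1: add {roof} — roof (Runner) has roof→archive.
A2 = A1; e.g. garage (Runner) has no edge into A1. Fixed point.
roof enters the attractor at level 1, so Runner can force the target in 1 move from there.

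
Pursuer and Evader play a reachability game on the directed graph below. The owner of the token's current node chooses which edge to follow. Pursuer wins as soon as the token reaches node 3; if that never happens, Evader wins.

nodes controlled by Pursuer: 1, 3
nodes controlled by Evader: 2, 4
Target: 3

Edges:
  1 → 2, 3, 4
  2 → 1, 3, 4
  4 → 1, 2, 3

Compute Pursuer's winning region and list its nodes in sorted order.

1, 3

A0 = {3}
A1: add {1} — 1 (Pursuer) has 1→3.
A2 = A1; e.g. 2 (Evader) can still go to 4. Fixed point.
Pursuer's winning region = {1, 3}.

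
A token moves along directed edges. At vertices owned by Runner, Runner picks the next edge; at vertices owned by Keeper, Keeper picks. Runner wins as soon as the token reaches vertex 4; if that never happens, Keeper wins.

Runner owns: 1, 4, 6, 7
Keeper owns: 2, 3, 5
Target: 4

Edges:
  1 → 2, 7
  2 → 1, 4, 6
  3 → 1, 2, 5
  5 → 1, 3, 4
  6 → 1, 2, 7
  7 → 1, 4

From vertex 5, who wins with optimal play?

Keeper

A0 = {4}
A1: add {7} — 7 (Runner) has 7→4.
A2: add {1, 6} — 1 (Runner) has 1→7; 6 (Runner) has 6→7.
A3: add {2} — 2 (Keeper): all of {1, 4, 6} already in.
A4 = A3; e.g. 3 (Keeper) can still go to 5. Fixed point.
5 never enters the attractor, so Keeper can avoid the target forever.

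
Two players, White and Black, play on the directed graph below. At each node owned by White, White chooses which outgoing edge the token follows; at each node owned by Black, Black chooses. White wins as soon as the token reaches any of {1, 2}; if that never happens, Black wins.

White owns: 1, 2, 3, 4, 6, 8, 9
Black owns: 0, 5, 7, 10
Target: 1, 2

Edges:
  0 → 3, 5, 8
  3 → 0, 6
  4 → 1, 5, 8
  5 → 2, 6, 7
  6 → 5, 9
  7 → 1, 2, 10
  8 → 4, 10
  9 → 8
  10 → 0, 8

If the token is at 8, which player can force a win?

A0 = {1, 2}
A1: add {4} — 4 (White) has 4→1.
A2: add {8} — 8 (White) has 8→4.
8 ∈ A2, so White can force the target.

White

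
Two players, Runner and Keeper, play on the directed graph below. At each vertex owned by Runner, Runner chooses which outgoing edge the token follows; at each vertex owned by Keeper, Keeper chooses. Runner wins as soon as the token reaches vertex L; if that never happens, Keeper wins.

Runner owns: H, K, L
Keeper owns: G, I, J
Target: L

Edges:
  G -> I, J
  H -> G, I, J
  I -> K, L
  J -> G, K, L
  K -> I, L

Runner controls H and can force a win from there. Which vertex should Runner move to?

I

A0 = {L}
A1: add {K} — K (Runner) has K→L.
A2: add {I} — I (Keeper): all of {K, L} already in.
A3: add {H} — H (Runner) has H→I.
A4 = A3; e.g. G (Keeper) can still go to J. Fixed point.
From H, successor I is in the attractor (rank 2); the other successors G, J are not.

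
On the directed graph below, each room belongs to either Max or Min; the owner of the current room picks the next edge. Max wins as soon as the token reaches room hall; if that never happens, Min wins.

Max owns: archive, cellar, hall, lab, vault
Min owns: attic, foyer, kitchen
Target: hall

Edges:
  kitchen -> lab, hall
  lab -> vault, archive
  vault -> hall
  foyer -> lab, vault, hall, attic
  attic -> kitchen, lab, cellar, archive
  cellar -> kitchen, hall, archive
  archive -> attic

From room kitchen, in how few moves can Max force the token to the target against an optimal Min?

3

A0 = {hall}
A1: add {cellar, vault} — vault (Max) has vault→hall; cellar (Max) has cellar→hall.
A2: add {lab} — lab (Max) has lab→vault.
A3: add {kitchen} — kitchen (Min): all of {lab, hall} already in.
A4 = A3; e.g. foyer (Min) can still go to attic. Fixed point.
kitchen enters the attractor at level 3, so Max can force the target in 3 moves from there.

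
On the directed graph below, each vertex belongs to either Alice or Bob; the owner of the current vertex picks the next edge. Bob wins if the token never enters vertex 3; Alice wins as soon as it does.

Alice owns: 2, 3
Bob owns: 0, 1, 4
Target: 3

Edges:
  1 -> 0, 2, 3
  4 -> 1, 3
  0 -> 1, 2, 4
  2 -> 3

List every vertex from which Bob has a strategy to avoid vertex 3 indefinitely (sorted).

0, 1, 4

A0 = {3}
A1: add {2} — 2 (Alice) has 2→3.
A2 = A1; e.g. 0 (Bob) can still go to 1. Fixed point.
Alice's attractor = {2, 3}; Bob avoids the target exactly from the complement.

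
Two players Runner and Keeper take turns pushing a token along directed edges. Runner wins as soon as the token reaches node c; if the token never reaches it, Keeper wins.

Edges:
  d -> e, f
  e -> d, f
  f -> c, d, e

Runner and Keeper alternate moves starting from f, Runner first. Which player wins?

Runner

Track states (vertex, player-to-move).
A0 = {(c,Runner), (c,Keeper)}
A1: add {(f,Runner)}.
(f,Runner) ∈ A1 ⇒ Runner forces the target.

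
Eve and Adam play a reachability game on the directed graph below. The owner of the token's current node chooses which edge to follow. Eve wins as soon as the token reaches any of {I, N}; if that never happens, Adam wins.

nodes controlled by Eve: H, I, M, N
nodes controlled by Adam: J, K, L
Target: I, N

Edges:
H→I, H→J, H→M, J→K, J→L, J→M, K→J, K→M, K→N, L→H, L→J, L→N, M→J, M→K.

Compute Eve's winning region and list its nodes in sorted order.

H, I, N

A0 = {I, N}
A1: add {H} — H (Eve) has H→I.
A2 = A1; e.g. J (Adam) can still go to K. Fixed point.
Eve's winning region = {H, I, N}.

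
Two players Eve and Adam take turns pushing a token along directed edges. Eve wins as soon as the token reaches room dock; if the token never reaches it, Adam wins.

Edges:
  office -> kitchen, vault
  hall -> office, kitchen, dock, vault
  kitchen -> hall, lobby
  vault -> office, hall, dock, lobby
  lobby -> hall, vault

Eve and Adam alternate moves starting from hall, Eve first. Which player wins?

Eve

Track states (vertex, player-to-move).
A0 = {(dock,Eve), (dock,Adam)}
A1: add {(hall,Eve), (vault,Eve)}.
(hall,Eve) ∈ A1 ⇒ Eve forces the target.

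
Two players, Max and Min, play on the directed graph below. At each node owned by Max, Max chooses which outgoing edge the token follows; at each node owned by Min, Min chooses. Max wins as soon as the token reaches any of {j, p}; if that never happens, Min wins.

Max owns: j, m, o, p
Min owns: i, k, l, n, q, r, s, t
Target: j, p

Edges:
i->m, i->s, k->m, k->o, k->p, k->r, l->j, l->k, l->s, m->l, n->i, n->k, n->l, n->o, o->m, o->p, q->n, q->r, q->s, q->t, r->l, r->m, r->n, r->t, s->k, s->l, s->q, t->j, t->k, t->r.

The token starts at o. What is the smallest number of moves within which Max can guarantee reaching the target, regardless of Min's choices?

1

A0 = {j, p}
A1: add {o} — o (Max) has o→p.
A2 = A1; e.g. i (Min) can still go to m. Fixed point.
o enters the attractor at level 1, so Max can force the target in 1 move from there.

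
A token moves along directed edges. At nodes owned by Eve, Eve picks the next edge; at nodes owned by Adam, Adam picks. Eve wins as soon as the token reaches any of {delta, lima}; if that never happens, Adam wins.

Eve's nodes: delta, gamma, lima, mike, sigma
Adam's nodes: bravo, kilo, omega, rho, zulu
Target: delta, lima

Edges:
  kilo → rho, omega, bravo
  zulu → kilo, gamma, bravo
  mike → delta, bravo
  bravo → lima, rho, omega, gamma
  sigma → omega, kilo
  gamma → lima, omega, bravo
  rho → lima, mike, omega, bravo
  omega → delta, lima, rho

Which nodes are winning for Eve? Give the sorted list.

A0 = {delta, lima}
A1: add {gamma, mike} — mike (Eve) has mike→delta; gamma (Eve) has gamma→lima.
A2 = A1; e.g. rho (Adam) can still go to omega. Fixed point.
Eve's winning region = {delta, gamma, lima, mike}.

delta, gamma, lima, mike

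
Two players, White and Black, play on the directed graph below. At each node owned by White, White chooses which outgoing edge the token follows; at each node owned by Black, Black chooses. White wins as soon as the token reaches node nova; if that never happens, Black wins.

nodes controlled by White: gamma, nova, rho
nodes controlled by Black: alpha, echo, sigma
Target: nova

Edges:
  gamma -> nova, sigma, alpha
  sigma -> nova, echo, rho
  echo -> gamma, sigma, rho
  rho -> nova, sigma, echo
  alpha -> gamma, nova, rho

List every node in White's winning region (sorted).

alpha, gamma, nova, rho

A0 = {nova}
A1: add {gamma, rho} — gamma (White) has gamma→nova; rho (White) has rho→nova.
A2: add {alpha} — alpha (Black): all of {gamma, nova, rho} already in.
A3 = A2; e.g. sigma (Black) can still go to echo. Fixed point.
White's winning region = {alpha, gamma, nova, rho}.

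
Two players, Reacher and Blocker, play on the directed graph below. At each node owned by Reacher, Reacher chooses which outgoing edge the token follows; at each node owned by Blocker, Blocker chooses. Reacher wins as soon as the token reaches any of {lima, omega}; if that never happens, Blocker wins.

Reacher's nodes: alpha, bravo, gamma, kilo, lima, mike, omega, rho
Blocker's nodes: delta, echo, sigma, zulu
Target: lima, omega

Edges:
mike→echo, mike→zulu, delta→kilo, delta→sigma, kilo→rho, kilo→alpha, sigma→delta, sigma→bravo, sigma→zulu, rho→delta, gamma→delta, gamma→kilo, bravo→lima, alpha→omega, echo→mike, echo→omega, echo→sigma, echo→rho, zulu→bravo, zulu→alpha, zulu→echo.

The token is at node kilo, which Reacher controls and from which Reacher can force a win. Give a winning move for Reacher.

A0 = {lima, omega}
A1: add {alpha, bravo} — bravo (Reacher) has bravo→lima; alpha (Reacher) has alpha→omega.
A2: add {kilo} — kilo (Reacher) has kilo→alpha.
A3: add {gamma} — gamma (Reacher) has gamma→kilo.
A4 = A3; e.g. mike (Reacher) has no edge into A3. Fixed point.
From kilo, successor alpha is in the attractor (rank 1); the other successor rho is not.

alpha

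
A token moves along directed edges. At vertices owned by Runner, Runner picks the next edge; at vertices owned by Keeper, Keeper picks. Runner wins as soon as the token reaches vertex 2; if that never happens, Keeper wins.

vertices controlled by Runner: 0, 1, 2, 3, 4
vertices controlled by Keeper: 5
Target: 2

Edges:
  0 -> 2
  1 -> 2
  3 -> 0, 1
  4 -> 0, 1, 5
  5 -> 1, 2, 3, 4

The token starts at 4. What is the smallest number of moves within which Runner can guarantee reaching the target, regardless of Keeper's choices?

2

A0 = {2}
A1: add {0, 1} — 0 (Runner) has 0→2; 1 (Runner) has 1→2.
A2: add {3, 4} — 3 (Runner) has 3→0; 4 (Runner) has 4→0.
4 enters the attractor at level 2, so Runner can force the target in 2 moves from there.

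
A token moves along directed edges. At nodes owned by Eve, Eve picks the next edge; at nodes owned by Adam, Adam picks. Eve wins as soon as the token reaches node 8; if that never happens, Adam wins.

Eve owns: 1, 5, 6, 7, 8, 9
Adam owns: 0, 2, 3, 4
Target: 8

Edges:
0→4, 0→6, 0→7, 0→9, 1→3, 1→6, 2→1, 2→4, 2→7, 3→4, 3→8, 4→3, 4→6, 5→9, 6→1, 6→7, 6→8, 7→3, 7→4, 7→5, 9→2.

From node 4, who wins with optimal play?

Adam

A0 = {8}
A1: add {6} — 6 (Eve) has 6→8.
A2: add {1} — 1 (Eve) has 1→6.
A3 = A2; e.g. 0 (Adam) can still go to 4. Fixed point.
4 never enters the attractor, so Adam can avoid the target forever.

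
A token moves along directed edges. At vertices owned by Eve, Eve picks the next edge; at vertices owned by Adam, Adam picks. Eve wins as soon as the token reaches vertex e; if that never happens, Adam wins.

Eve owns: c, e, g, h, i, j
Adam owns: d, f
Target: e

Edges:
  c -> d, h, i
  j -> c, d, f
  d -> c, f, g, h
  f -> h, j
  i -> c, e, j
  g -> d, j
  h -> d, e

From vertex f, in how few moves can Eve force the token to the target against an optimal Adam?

A0 = {e}
A1: add {h, i} — h (Eve) has h→e; i (Eve) has i→e.
A2: add {c} — c (Eve) has c→h.
A3: add {j} — j (Eve) has j→c.
A4: add {f, g} — f (Adam): all of {h, j} already in; g (Eve) has g→j.
f enters the attractor at level 4, so Eve can force the target in 4 moves from there.

4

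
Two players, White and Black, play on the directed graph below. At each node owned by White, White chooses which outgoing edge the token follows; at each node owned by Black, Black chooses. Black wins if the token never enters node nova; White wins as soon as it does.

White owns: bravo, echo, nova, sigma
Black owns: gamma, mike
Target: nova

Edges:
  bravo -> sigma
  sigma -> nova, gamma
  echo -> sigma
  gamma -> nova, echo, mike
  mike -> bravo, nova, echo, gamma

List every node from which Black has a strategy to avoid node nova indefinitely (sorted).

A0 = {nova}
A1: add {sigma} — sigma (White) has sigma→nova.
A2: add {bravo, echo} — bravo (White) has bravo→sigma; echo (White) has echo→sigma.
A3 = A2; e.g. gamma (Black) can still go to mike. Fixed point.
White's attractor = {bravo, echo, nova, sigma}; Black avoids the target exactly from the complement.

gamma, mike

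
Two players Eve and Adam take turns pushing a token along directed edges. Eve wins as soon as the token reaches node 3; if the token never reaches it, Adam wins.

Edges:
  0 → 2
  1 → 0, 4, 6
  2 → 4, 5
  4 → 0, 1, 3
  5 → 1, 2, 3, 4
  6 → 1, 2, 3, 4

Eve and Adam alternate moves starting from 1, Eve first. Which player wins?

Track states (vertex, player-to-move).
A0 = {(3,Eve), (3,Adam)}
A1: add {(4,Eve), (5,Eve), (6,Eve)}.
A2: add {(2,Adam)}.
A3: add {(0,Eve)}.
A4: add {(1,Adam)}.
A5 = A4; e.g. (0,Adam) stays out. (1,Eve) never enters ⇒ Adam avoids the target.

Adam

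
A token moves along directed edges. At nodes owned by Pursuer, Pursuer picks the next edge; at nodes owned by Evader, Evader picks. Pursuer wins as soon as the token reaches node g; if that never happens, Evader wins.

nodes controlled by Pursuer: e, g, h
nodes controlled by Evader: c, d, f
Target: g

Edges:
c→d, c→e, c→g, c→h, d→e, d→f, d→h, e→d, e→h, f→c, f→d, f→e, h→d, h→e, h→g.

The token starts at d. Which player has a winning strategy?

Evader

A0 = {g}
A1: add {h} — h (Pursuer) has h→g.
A2: add {e} — e (Pursuer) has e→h.
A3 = A2; e.g. c (Evader) can still go to d. Fixed point.
d never enters the attractor, so Evader can avoid the target forever.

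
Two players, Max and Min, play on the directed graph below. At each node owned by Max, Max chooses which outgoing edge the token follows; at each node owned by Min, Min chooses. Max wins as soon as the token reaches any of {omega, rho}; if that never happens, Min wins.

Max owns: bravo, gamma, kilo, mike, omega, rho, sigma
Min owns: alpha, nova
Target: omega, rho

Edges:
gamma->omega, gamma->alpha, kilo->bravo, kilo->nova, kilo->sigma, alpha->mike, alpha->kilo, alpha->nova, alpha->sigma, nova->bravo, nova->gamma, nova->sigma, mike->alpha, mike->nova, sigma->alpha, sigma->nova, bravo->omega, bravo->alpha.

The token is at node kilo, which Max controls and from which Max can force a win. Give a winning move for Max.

bravo

A0 = {omega, rho}
A1: add {bravo, gamma} — bravo (Max) has bravo→omega; gamma (Max) has gamma→omega.
A2: add {kilo} — kilo (Max) has kilo→bravo.
A3 = A2; e.g. mike (Max) has no edge into A2. Fixed point.
From kilo, successor bravo is in the attractor (rank 1); the other successors nova, sigma are not.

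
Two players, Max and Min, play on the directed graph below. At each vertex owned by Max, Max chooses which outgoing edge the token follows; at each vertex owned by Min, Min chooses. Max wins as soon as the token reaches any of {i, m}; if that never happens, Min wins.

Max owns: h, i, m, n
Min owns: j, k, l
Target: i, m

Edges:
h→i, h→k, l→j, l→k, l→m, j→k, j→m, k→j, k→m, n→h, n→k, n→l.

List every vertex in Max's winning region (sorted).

h, i, m, n

A0 = {i, m}
A1: add {h} — h (Max) has h→i.
A2: add {n} — n (Max) has n→h.
A3 = A2; e.g. j (Min) can still go to k. Fixed point.
Max's winning region = {h, i, m, n}.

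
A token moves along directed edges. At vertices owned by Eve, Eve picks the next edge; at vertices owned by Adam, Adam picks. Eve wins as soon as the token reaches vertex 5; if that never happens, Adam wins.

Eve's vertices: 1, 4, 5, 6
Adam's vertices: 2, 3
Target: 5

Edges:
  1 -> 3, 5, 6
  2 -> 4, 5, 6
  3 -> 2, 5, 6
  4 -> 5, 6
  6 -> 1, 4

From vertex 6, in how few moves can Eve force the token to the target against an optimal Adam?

A0 = {5}
A1: add {1, 4} — 1 (Eve) has 1→5; 4 (Eve) has 4→5.
A2: add {6} — 6 (Eve) has 6→1.
6 enters the attractor at level 2, so Eve can force the target in 2 moves from there.

2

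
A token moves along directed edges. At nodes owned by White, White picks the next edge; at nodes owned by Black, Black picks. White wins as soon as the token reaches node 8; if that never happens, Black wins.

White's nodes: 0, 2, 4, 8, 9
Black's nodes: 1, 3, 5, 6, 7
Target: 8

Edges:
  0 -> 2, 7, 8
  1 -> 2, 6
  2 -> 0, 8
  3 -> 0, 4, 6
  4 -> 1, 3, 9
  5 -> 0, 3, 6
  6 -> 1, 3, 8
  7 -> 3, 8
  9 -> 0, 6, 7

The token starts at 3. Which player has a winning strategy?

Black

A0 = {8}
A1: add {0, 2} — 0 (White) has 0→8; 2 (White) has 2→8.
A2: add {9} — 9 (White) has 9→0.
A3: add {4} — 4 (White) has 4→9.
A4 = A3; e.g. 1 (Black) can still go to 6. Fixed point.
3 never enters the attractor, so Black can avoid the target forever.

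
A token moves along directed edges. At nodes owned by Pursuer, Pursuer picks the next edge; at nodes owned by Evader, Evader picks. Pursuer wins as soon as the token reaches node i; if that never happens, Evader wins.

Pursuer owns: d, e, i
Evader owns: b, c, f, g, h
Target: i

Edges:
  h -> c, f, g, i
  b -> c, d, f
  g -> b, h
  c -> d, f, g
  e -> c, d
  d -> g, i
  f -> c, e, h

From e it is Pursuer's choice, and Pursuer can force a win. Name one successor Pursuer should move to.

A0 = {i}
A1: add {d} — d (Pursuer) has d→i.
A2: add {e} — e (Pursuer) has e→d.
A3 = A2; e.g. b (Evader) can still go to c. Fixed point.
From e, successor d is in the attractor (rank 1); the other successor c is not.

d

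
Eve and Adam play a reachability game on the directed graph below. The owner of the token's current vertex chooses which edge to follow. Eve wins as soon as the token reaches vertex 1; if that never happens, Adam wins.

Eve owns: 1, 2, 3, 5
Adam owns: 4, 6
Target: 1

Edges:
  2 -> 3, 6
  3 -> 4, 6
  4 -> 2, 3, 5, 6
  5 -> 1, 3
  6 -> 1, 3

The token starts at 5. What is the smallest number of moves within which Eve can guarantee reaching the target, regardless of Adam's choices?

A0 = {1}
A1: add {5} — 5 (Eve) has 5→1.
A2 = A1; e.g. 2 (Eve) has no edge into A1. Fixed point.
5 enters the attractor at level 1, so Eve can force the target in 1 move from there.

1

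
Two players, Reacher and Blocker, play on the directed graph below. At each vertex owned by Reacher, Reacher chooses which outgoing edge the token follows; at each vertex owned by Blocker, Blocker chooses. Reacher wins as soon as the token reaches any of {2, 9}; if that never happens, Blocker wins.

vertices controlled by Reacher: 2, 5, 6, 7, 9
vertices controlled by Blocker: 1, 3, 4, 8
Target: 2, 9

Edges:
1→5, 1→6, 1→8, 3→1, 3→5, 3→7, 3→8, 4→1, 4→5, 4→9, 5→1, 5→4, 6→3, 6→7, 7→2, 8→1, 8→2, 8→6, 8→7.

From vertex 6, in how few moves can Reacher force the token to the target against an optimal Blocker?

A0 = {2, 9}
A1: add {7} — 7 (Reacher) has 7→2.
A2: add {6} — 6 (Reacher) has 6→7.
A3 = A2; e.g. 1 (Blocker) can still go to 5. Fixed point.
6 enters the attractor at level 2, so Reacher can force the target in 2 moves from there.

2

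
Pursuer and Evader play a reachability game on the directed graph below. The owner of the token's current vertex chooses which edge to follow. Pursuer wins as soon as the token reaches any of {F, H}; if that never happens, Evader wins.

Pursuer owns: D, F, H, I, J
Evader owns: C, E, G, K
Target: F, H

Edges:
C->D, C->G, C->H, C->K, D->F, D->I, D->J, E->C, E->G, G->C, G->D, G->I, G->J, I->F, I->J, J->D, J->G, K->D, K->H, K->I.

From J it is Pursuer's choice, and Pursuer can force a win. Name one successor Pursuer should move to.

A0 = {F, H}
A1: add {D, I} — D (Pursuer) has D→F; I (Pursuer) has I→F.
A2: add {J, K} — J (Pursuer) has J→D; K (Evader): all of {D, H, I} already in.
A3 = A2; e.g. C (Evader) can still go to G. Fixed point.
From J, successor D is in the attractor (rank 1); the other successor G is not.

D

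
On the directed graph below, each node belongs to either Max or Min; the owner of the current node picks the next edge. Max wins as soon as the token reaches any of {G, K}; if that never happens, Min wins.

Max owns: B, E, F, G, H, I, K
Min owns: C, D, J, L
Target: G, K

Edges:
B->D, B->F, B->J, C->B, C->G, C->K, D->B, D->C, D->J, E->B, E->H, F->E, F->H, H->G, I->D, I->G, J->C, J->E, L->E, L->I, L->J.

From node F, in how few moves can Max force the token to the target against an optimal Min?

2

A0 = {G, K}
A1: add {H, I} — H (Max) has H→G; I (Max) has I→G.
A2: add {E, F} — E (Max) has E→H; F (Max) has F→H.
F enters the attractor at level 2, so Max can force the target in 2 moves from there.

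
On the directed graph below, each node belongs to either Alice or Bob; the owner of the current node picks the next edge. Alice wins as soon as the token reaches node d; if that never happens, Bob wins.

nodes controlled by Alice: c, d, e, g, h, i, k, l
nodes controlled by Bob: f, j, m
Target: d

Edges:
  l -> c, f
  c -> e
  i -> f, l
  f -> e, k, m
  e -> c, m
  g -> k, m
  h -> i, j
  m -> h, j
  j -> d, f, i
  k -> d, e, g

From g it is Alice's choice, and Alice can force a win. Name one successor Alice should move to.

A0 = {d}
A1: add {k} — k (Alice) has k→d.
A2: add {g} — g (Alice) has g→k.
A3 = A2; e.g. c (Alice) has no edge into A2. Fixed point.
From g, successor k is in the attractor (rank 1); the other successor m is not.

k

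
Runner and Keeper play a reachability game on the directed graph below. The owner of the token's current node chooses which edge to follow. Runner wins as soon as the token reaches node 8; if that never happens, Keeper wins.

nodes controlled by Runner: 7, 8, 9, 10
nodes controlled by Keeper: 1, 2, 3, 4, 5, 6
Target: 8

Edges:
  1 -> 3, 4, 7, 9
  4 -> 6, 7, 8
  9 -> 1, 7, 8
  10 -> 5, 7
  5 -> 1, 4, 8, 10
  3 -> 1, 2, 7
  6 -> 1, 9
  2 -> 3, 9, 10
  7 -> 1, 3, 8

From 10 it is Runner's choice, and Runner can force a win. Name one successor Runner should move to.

A0 = {8}
A1: add {7, 9} — 7 (Runner) has 7→8; 9 (Runner) has 9→8.
A2: add {10} — 10 (Runner) has 10→7.
A3 = A2; e.g. 1 (Keeper) can still go to 3. Fixed point.
From 10, successor 7 is in the attractor (rank 1); the other successor 5 is not.

7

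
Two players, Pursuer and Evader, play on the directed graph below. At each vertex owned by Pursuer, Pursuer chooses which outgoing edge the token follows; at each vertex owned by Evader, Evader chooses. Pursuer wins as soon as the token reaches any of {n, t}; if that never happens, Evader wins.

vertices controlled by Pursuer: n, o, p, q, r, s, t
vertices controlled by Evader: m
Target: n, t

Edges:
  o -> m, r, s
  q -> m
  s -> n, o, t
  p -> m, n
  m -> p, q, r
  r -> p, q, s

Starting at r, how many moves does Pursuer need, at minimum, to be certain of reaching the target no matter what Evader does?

A0 = {n, t}
A1: add {p, s} — p (Pursuer) has p→n; s (Pursuer) has s→n.
A2: add {o, r} — o (Pursuer) has o→s; r (Pursuer) has r→p.
A3 = A2; e.g. m (Evader) can still go to q. Fixed point.
r enters the attractor at level 2, so Pursuer can force the target in 2 moves from there.

2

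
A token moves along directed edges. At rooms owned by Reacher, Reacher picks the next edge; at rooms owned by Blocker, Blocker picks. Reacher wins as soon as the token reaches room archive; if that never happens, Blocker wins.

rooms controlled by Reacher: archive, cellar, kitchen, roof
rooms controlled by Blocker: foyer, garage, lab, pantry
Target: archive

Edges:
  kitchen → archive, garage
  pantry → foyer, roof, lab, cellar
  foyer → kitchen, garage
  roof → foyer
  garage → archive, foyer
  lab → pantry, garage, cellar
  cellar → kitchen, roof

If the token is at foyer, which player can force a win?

Blocker

A0 = {archive}
A1: add {kitchen} — kitchen (Reacher) has kitchen→archive.
A2: add {cellar} — cellar (Reacher) has cellar→kitchen.
A3 = A2; e.g. pantry (Blocker) can still go to foyer. Fixed point.
foyer never enters the attractor, so Blocker can avoid the target forever.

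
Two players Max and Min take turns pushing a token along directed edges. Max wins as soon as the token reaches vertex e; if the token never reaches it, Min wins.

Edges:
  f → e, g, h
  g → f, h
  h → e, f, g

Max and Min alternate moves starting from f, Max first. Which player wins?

Max

Track states (vertex, player-to-move).
A0 = {(e,Max), (e,Min)}
A1: add {(f,Max), (h,Max)}.
(f,Max) ∈ A1 ⇒ Max forces the target.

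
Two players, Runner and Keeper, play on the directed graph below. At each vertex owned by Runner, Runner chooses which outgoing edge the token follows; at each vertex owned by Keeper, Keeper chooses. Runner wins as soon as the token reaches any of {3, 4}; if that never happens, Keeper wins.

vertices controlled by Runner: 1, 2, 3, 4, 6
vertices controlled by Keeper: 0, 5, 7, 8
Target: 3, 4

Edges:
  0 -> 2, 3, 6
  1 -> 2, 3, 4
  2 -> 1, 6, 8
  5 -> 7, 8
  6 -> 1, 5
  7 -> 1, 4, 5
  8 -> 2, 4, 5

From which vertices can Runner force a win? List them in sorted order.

0, 1, 2, 3, 4, 6

A0 = {3, 4}
A1: add {1} — 1 (Runner) has 1→3.
A2: add {2, 6} — 2 (Runner) has 2→1; 6 (Runner) has 6→1.
A3: add {0} — 0 (Keeper): all of {2, 3, 6} already in.
A4 = A3; e.g. 5 (Keeper) can still go to 7. Fixed point.
Runner's winning region = {0, 1, 2, 3, 4, 6}.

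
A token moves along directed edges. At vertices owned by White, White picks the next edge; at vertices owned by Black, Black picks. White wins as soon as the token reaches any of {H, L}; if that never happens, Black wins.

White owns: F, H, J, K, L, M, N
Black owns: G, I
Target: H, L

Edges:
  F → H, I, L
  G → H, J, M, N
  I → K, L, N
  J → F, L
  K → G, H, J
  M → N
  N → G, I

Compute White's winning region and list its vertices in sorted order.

F, H, J, K, L

A0 = {H, L}
A1: add {F, J, K} — F (White) has F→H; J (White) has J→L; K (White) has K→H.
A2 = A1; e.g. G (Black) can still go to M. Fixed point.
White's winning region = {F, H, J, K, L}.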